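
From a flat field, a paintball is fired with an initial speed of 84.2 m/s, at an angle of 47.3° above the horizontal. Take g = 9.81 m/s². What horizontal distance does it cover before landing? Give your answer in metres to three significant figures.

720 m

Resolve: vₓ = 84.20 cos 47.3° = 57.10 m/s and v_y0 = 84.20 sin 47.3° = 61.88 m/s.
Time aloft: T = 2 v_y0 / g = 2 × 61.88 / 9.81 = 12.62 s.
Range: R = vₓ T = 57.10 × 12.62 = 720.4 m.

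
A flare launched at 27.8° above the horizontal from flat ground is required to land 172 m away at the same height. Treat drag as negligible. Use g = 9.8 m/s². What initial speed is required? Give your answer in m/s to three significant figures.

From R = (v₀² / g) sin 2θ: v₀ = √(gR / sin 2θ).
v₀ = √(9.80 × 172 / sin 55.60°) = √(1686 / 0.8251) = √2042.9 = 45.20 m/s.

45.2 m/s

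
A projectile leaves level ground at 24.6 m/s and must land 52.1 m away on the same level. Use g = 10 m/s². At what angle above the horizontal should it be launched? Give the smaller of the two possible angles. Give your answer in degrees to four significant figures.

29.71°

R = v₀² sin 2θ / g gives sin 2θ = gR/v₀² = 10.0·52.1/24.6² = 0.8609.
2θ = 59.42° or 180° − 59.42° = 120.6°, so θ = 29.71° or 60.29°.
The smaller angle is 29.71°.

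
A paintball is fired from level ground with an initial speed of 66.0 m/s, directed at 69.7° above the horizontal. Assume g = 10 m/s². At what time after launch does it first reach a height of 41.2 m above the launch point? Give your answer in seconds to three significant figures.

0.706 s

Resolve: vₓ = 66.00 cos 69.7° = 22.90 m/s and v_y0 = 66.00 sin 69.7° = 61.90 m/s.
Require v_y0 t − ½ g t² = 41.2, i.e. 5.000 t² − 61.90 t + 41.2 = 0.
t = [61.90 ± √(61.90² − 2·10.0·41.2)] / 10.0 = (61.90 ± 54.84) / 10.0, so t = 0.7058 s or t = 11.67 s.
The first (ascending) time is 0.7058 s.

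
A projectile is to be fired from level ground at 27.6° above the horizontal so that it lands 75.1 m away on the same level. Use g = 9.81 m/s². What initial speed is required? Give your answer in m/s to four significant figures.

From R = (v₀² / g) sin 2θ: v₀ = √(gR / sin 2θ).
v₀ = √(9.81 × 75.1 / sin 55.20°) = √(736.7 / 0.8211) = √897.20 = 29.95 m/s.

29.95 m/s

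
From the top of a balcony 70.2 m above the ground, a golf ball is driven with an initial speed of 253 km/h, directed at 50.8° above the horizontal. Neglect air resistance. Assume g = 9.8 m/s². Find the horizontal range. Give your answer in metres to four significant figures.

545.5 m

Convert: 253 km/h = 253/3.6 = 70.28 m/s.
Resolve: vₓ = 70.28 cos 50.8° = 44.42 m/s and v_y0 = 70.28 sin 50.8° = 54.46 m/s.
With up positive and y = 0 at the ground: y(t) = 70.2 + (54.46) t − 4.900 t². Setting y = 0 and taking the positive root: t = [54.46 + √(54.46² + 2·9.80·70.2)] / 9.80 = (54.46 + 65.89) / 9.80 = 12.28 s.
Horizontal distance: R = vₓ t = 44.42 × 12.28 = 545.5 m.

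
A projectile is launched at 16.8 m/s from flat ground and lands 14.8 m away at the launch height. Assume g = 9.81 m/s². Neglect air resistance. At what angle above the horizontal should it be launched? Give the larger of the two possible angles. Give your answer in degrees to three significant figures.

74.5°

From R = (v₀²/g) sin 2θ: sin 2θ = 9.81 × 14.8 / 282.24 = 0.5144.
2θ = 30.96° or 180° − 30.96° = 149.0°, so θ = 15.48° or 74.52°.
The larger angle is 74.52°.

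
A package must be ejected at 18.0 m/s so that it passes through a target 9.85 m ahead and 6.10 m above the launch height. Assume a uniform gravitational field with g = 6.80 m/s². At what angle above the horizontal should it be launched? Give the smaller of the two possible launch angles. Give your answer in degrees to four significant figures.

Trajectory: y = x tanθ − g x² (1 + tan²θ)/(2v₀²). With x = 9.85, y = 6.10, v₀ = 18.0, g = 6.80:
1.018 tan²θ − 9.85 tanθ + (7.118) = 0.
tanθ = [9.85 ± √(9.85² − 4 × 1.018 × (7.118))] / (2 × 1.018) = (9.85 ± 8.248) / 2.036, giving tanθ = 0.7866 or 8.888.
θ = 38.19° or 83.58°; the smaller is 38.19°.

38.19°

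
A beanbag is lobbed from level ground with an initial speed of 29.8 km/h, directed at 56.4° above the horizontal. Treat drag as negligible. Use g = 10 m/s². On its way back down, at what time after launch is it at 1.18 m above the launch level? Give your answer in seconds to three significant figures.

1.18 s

Convert: 29.8 km/h = 29.8/3.6 = 8.278 m/s.
vₓ = 8.278 cos 56.4° = 4.581 m/s; v_y0 = 8.278 sin 56.4° = 6.895 m/s.
Require v_y0 t − ½ g t² = 1.18, i.e. 5.000 t² − 6.895 t + 1.18 = 0.
Quadratic formula: t = (6.895 ± √23.937) / 10.0 = (6.895 ± 4.893) / 10.0 → t = 0.2002 s or 1.179 s.
The descending-branch root is 1.179 s.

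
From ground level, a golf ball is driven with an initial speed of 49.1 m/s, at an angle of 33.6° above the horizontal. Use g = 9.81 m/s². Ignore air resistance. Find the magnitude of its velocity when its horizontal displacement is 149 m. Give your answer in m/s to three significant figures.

Resolve: vₓ = 49.10 cos 33.6° = 40.90 m/s and v_y0 = 49.10 sin 33.6° = 27.17 m/s.
Time to reach x = 149 m: t = x/vₓ = 149/40.90 = 3.643 s.
Vertical velocity there: v_y = v_y0 − g t = 27.17 − 9.81 × 3.643 = −8.570 m/s.
Speed: √(vₓ² + v_y²) = √(40.90² + 8.570²) = 41.78 m/s.

41.8 m/s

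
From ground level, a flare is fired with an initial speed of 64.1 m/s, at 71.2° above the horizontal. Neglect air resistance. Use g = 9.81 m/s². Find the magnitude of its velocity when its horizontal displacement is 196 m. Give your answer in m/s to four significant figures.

Horizontal component vₓ = 64.10 cos 71.2° = 20.66 m/s; vertical v_y0 = 64.10 sin 71.2° = 60.68 m/s.
Time to reach x = 196 m: t = x/vₓ = 196/20.66 = 9.488 s.
Vertical velocity there: v_y = v_y0 − g t = 60.68 − 9.81 × 9.488 = −32.40 m/s.
Speed: √(vₓ² + v_y²) = √(20.66² + 32.40²) = 38.42 m/s.

38.42 m/s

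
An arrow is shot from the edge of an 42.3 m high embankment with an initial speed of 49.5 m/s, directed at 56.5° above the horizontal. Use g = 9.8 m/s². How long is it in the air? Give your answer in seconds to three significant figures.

9.35 s

Horizontal component vₓ = 49.50 cos 56.5° = 27.32 m/s; vertical v_y0 = 49.50 sin 56.5° = 41.28 m/s.
With up positive and y = 0 at the ground: y(t) = 42.3 + (41.28) t − 4.900 t². Setting y = 0 and taking the positive root: t = [41.28 + √(41.28² + 2·9.80·42.3)] / 9.80 = (41.28 + 50.33) / 9.80 = 9.347 s.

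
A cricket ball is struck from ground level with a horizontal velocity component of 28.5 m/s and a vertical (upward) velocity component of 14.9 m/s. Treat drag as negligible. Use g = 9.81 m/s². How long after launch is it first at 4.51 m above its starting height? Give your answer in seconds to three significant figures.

0.341 s

Height y(t) = 14.90 t − 4.905 t² = 4.51 gives 4.905 t² − 14.90 t + 4.51 = 0.
t = [14.90 ± √(14.90² − 2·9.81·4.51)] / 9.81 = (14.90 ± 11.56) / 9.81, so t = 0.3410 s or t = 2.697 s.
The first (ascending) time is 0.3410 s.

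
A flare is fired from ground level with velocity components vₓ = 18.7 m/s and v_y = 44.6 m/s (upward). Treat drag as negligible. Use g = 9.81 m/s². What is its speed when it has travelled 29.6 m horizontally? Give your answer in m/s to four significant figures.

34.57 m/s

At x = 29.6 m, t = x/vₓ = 29.6/18.70 = 1.583 s.
Vertical velocity there: v_y = v_y0 − g t = 44.60 − 9.81 × 1.583 = 29.07 m/s.
Speed: √(vₓ² + v_y²) = √(18.70² + 29.07²) = 34.57 m/s.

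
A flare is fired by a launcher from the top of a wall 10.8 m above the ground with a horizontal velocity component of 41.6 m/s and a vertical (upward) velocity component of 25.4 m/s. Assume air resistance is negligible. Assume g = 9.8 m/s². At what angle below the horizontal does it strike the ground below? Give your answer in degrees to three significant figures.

The projectile lands when y = 10.8 + (25.40) t − ½·9.80·t² = 0. Positive root: t = (25.40 + √(25.40² + 2·9.80·10.8)) / 9.80 = (25.40 + 29.27) / 9.80 = 5.579 s.
At impact: v_y = v_y0 − g t = −29.27 m/s; vₓ = 41.60 m/s.
Angle below horizontal: arctan(|v_y|/vₓ) = arctan(29.27/41.60) = 35.13°.

35.1°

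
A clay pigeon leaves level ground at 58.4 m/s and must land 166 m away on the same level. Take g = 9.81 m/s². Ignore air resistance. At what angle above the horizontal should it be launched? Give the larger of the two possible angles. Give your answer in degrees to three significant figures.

R = v₀² sin 2θ / g gives sin 2θ = gR/v₀² = 9.81·166/58.4² = 0.4775.
2θ = 28.52° or 180° − 28.52° = 151.5°, so θ = 14.26° or 75.74°.
The larger angle is 75.74°.

75.7°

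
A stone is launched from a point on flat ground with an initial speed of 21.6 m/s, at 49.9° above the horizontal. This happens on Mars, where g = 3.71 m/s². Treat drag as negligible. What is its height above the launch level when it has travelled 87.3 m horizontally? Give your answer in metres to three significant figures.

vₓ = 21.60 cos 49.9° = 13.91 m/s; v_y0 = 21.60 sin 49.9° = 16.52 m/s.
At x = 87.3 m, t = x/vₓ = 87.3/13.91 = 6.275 s.
Height: y = v_y0 t − ½ g t² = 16.52 × 6.275 − 1.855 × 6.275² = 103.7 − 73.03 = 30.64 m.

30.6 m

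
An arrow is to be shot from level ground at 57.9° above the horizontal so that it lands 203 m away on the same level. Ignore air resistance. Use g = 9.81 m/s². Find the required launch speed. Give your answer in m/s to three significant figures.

From R = (v₀² / g) sin 2θ: v₀ = √(gR / sin 2θ).
v₀ = √(9.81 × 203 / sin 115.8°) = √(1991 / 0.9003) = √2211.9 = 47.03 m/s.

47.0 m/s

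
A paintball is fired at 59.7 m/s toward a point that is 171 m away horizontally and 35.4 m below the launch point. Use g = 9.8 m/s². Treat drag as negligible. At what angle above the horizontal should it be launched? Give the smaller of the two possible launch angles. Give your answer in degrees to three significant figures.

Trajectory: y = x tanθ − g x² (1 + tan²θ)/(2v₀²). With x = 171, y = −35.4, v₀ = 59.7, g = 9.80:
40.20 tan²θ − 171 tanθ + (4.801) = 0.
tanθ = [171 ± √(171² − 4 × 40.20 × (4.801))] / (2 × 40.20) = (171 ± 168.7) / 80.40, giving tanθ = 0.02827 or 4.225.
θ = 1.619° or 76.68°; the smaller is 1.619°.

1.62°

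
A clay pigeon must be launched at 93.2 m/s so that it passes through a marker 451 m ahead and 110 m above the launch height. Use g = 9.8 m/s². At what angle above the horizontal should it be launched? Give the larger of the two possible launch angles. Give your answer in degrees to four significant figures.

Trajectory: y = x tanθ − g x² (1 + tan²θ)/(2v₀²). With x = 451, y = 110, v₀ = 93.2, g = 9.80:
114.7 tan²θ − 451 tanθ + (224.7) = 0.
tanθ = [451 ± √(451² − 4 × 114.7 × (224.7))] / (2 × 114.7) = (451 ± 316.6) / 229.5, giving tanθ = 0.5855 or 3.345.
θ = 30.35° or 73.36°; the larger is 73.36°.

73.36°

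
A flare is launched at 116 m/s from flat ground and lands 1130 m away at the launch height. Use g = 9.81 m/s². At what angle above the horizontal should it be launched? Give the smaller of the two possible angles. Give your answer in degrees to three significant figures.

From R = (v₀²/g) sin 2θ: sin 2θ = 9.81 × 1130 / 13456 = 0.8238.
2θ = 55.47° or 180° − 55.47° = 124.5°, so θ = 27.73° or 62.27°.
The smaller angle is 27.73°.

27.7°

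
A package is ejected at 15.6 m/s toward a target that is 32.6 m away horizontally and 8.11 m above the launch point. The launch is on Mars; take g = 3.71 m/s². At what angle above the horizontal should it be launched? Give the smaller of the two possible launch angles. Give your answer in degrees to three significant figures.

30.2°

Trajectory: y = x tanθ − g x² (1 + tan²θ)/(2v₀²). With x = 32.6, y = 8.11, v₀ = 15.6, g = 3.71:
8.101 tan²θ − 32.6 tanθ + (16.21) = 0.
tanθ = [32.6 ± √(32.6² − 4 × 8.101 × (16.21))] / (2 × 8.101) = (32.6 ± 23.18) / 16.20, giving tanθ = 0.5812 or 3.443.
θ = 30.17° or 73.80°; the smaller is 30.17°.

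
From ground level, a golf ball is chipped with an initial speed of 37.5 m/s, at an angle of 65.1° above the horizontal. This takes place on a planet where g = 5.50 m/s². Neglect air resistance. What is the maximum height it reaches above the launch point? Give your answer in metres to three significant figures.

105 m

Components: vₓ = 37.50 cos 65.1° = 15.79 m/s, v_y0 = 37.50 sin 65.1° = 34.01 m/s.
Peak height H = v_y0² / (2g) = 1157.0 / 11.00 = 105.2 m.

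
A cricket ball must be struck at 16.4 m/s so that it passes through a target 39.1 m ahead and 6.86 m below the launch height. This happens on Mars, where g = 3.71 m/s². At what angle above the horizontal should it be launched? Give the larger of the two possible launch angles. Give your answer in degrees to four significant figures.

Trajectory: y = x tanθ − g x² (1 + tan²θ)/(2v₀²). With x = 39.1, y = −6.86, v₀ = 16.4, g = 3.71:
10.54 tan²θ − 39.1 tanθ + (3.684) = 0.
tanθ = [39.1 ± √(39.1² − 4 × 10.54 × (3.684))] / (2 × 10.54) = (39.1 ± 37.06) / 21.09, giving tanθ = 0.09675 or 3.611.
θ = 5.526° or 74.52°; the larger is 74.52°.

74.52°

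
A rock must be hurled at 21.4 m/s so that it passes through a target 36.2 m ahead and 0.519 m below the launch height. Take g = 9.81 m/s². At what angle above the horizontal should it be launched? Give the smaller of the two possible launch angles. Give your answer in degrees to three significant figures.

Trajectory: y = x tanθ − g x² (1 + tan²θ)/(2v₀²). With x = 36.2, y = −0.519, v₀ = 21.4, g = 9.81:
14.04 tan²θ − 36.2 tanθ + (13.52) = 0.
tanθ = [36.2 ± √(36.2² − 4 × 14.04 × (13.52))] / (2 × 14.04) = (36.2 ± 23.49) / 28.07, giving tanθ = 0.4529 or 2.126.
θ = 24.37° or 64.81°; the smaller is 24.37°.

24.4°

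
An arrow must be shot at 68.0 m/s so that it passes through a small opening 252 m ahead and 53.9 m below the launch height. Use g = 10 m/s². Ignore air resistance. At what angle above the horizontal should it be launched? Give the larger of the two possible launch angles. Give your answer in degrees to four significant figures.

Trajectory: y = x tanθ − g x² (1 + tan²θ)/(2v₀²). With x = 252, y = −53.9, v₀ = 68.0, g = 10.0:
68.67 tan²θ − 252 tanθ + (14.77) = 0.
tanθ = [252 ± √(252² − 4 × 68.67 × (14.77))] / (2 × 68.67) = (252 ± 243.8) / 137.3, giving tanθ = 0.05957 or 3.610.
θ = 3.409° or 74.52°; the larger is 74.52°.

74.52°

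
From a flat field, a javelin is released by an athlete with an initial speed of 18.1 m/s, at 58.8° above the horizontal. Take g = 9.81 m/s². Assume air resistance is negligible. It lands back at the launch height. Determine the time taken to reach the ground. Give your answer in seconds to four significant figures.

3.156 s

Horizontal component vₓ = 18.10 cos 58.8° = 9.376 m/s; vertical v_y0 = 18.10 sin 58.8° = 15.48 m/s.
Landing at launch height ⇒ T = 2 v_y0 / g = 2 × 15.48 / 9.81 = 3.156 s.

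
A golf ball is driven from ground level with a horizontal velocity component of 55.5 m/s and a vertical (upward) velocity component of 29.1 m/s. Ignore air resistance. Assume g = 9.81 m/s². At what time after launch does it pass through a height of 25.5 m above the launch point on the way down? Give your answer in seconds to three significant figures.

Set y = v_y0 t − ½ g t² = 25.5: 4.905 t² − 29.10 t + 25.5 = 0.
Quadratic formula: t = (29.10 ± √346.50) / 9.81 = (29.10 ± 18.61) / 9.81 → t = 1.069 s or 4.864 s.
The descending-branch root is 4.864 s.

4.86 s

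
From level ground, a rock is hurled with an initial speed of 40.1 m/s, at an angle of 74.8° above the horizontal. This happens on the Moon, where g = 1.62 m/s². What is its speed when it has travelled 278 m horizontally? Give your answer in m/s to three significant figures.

11.3 m/s

vₓ = 40.10 cos 74.8° = 10.51 m/s; v_y0 = 40.10 sin 74.8° = 38.70 m/s.
Time to reach x = 278 m: t = x/vₓ = 278/10.51 = 26.44 s.
Vertical velocity there: v_y = v_y0 − g t = 38.70 − 1.62 × 26.44 = −4.138 m/s.
Speed: √(vₓ² + v_y²) = √(10.51² + 4.138²) = 11.30 m/s.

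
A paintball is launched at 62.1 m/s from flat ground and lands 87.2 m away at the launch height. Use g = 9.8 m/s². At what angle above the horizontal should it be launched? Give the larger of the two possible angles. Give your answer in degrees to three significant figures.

From R = (v₀²/g) sin 2θ: sin 2θ = 9.80 × 87.2 / 3856.4 = 0.2216.
2θ = 12.80° or 180° − 12.80° = 167.2°, so θ = 6.401° or 83.60°.
The larger angle is 83.60°.

83.6°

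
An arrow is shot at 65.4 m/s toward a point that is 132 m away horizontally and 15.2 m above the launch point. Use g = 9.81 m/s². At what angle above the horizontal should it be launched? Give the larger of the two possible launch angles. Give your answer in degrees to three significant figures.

Trajectory: y = x tanθ − g x² (1 + tan²θ)/(2v₀²). With x = 132, y = 15.2, v₀ = 65.4, g = 9.81:
19.98 tan²θ − 132 tanθ + (35.18) = 0.
tanθ = [132 ± √(132² − 4 × 19.98 × (35.18))] / (2 × 19.98) = (132 ± 120.9) / 39.96, giving tanθ = 0.2782 or 6.328.
θ = 15.55° or 81.02°; the larger is 81.02°.

81.0°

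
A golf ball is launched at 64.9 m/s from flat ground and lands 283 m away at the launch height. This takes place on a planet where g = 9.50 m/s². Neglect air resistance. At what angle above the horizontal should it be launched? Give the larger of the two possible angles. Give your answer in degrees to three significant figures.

Level-ground range R = v₀² sin(2θ)/g ⇒ sin(2θ) = gR/v₀² = 9.50 × 283 / 64.9² = 0.6383.
2θ = 39.66° or 180° − 39.66° = 140.3°, so θ = 19.83° or 70.17°.
The larger angle is 70.17°.

70.2°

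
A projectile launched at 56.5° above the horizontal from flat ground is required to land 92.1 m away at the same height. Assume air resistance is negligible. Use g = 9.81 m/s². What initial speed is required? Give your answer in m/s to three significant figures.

On level ground R = v₀² sin 2θ / g ⇒ v₀ = √(gR / sin 2θ).
v₀ = √(9.81 × 92.1 / sin 113.0°) = √(903.5 / 0.9205) = √981.53 = 31.33 m/s.

31.3 m/s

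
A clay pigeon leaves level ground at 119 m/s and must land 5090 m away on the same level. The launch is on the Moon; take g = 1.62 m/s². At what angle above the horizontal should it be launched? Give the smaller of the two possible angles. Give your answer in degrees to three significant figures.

From R = (v₀²/g) sin 2θ: sin 2θ = 1.62 × 5090 / 14161 = 0.5823.
2θ = 35.61° or 180° − 35.61° = 144.4°, so θ = 17.81° or 72.19°.
The smaller angle is 17.81°.

17.8°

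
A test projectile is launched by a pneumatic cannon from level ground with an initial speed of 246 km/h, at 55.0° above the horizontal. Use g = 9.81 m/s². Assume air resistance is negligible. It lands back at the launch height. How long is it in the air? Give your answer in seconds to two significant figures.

11 s

Convert: 246 km/h = 246/3.6 = 68.33 m/s.
vₓ = 68.33 cos 55.0° = 39.19 m/s; v_y0 = 68.33 sin 55.0° = 55.98 m/s.
Landing at launch height ⇒ T = 2 v_y0 / g = 2 × 55.98 / 9.81 = 11.41 s.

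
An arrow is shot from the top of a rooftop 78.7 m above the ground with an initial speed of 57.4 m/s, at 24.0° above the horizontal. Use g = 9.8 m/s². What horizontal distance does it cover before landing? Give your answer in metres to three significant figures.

369 m

vₓ = 57.40 cos 24.0° = 52.44 m/s; v_y0 = 57.40 sin 24.0° = 23.35 m/s.
The projectile lands when y = 78.7 + (23.35) t − ½·9.80·t² = 0. Positive root: t = (23.35 + √(23.35² + 2·9.80·78.7)) / 9.80 = (23.35 + 45.69) / 9.80 = 7.045 s.
Horizontal distance: R = vₓ t = 52.44 × 7.045 = 369.4 m.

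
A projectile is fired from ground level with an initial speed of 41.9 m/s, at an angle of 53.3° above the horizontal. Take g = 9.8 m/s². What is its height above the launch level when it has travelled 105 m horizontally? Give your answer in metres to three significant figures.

54.7 m

Components: vₓ = 41.90 cos 53.3° = 25.04 m/s, v_y0 = 41.90 sin 53.3° = 33.59 m/s.
At x = 105 m, t = x/vₓ = 105/25.04 = 4.193 s.
Height: y = v_y0 t − ½ g t² = 33.59 × 4.193 − 4.900 × 4.193² = 140.9 − 86.16 = 54.71 m.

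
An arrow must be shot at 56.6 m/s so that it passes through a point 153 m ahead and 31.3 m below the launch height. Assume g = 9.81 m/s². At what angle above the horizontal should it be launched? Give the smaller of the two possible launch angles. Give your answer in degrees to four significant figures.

1.712°

Trajectory: y = x tanθ − g x² (1 + tan²θ)/(2v₀²). With x = 153, y = −31.3, v₀ = 56.6, g = 9.81:
35.84 tan²θ − 153 tanθ + (4.542) = 0.
tanθ = [153 ± √(153² − 4 × 35.84 × (4.542))] / (2 × 35.84) = (153 ± 150.9) / 71.68, giving tanθ = 0.02989 or 4.239.
θ = 1.712° or 76.73°; the smaller is 1.712°.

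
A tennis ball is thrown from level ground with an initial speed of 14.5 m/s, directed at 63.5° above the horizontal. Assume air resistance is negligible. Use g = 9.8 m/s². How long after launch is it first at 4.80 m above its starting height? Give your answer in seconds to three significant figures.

Resolve: vₓ = 14.50 cos 63.5° = 6.470 m/s and v_y0 = 14.50 sin 63.5° = 12.98 m/s.
Height y(t) = 12.98 t − 4.900 t² = 4.80 gives 4.900 t² − 12.98 t + 4.80 = 0.
t = [12.98 ± √(12.98² − 2·9.80·4.80)] / 9.80 = (12.98 ± 8.620) / 9.80, so t = 0.4445 s or t = 2.204 s.
The first (ascending) time is 0.4445 s.

0.445 s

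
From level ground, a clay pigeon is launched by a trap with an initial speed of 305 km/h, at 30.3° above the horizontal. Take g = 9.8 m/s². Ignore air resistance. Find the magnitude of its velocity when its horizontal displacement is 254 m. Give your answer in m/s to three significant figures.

Convert: 305 km/h = 305/3.6 = 84.72 m/s.
Resolve: vₓ = 84.72 cos 30.3° = 73.15 m/s and v_y0 = 84.72 sin 30.3° = 42.74 m/s.
Time to reach x = 254 m: t = x/vₓ = 254/73.15 = 3.472 s.
Vertical velocity there: v_y = v_y0 − g t = 42.74 − 9.80 × 3.472 = 8.715 m/s.
Speed: √(vₓ² + v_y²) = √(73.15² + 8.715²) = 73.67 m/s.

73.7 m/s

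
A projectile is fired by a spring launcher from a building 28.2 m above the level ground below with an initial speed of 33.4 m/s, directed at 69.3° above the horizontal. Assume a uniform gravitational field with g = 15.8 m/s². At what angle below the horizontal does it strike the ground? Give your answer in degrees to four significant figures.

Components: vₓ = 33.40 cos 69.3° = 11.81 m/s, v_y0 = 33.40 sin 69.3° = 31.24 m/s.
Vertical motion (up positive, ground at y = 0): 7.900 t² − (31.24) t − 28.2 = 0, so t = (31.24 + √(31.24² + 2·15.8·28.2)) / 15.8 = (31.24 + 43.21) / 15.8 = 4.712 s.
At impact: v_y = v_y0 − g t = −43.21 m/s; vₓ = 11.81 m/s.
Angle below horizontal: arctan(|v_y|/vₓ) = arctan(43.21/11.81) = 74.72°.

74.72°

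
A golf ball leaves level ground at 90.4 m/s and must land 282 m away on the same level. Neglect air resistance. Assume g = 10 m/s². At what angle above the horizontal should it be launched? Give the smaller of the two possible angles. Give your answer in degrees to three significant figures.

10.1°

R = v₀² sin 2θ / g gives sin 2θ = gR/v₀² = 10.0·282/90.4² = 0.3451.
2θ = 20.19° or 180° − 20.19° = 159.8°, so θ = 10.09° or 79.91°.
The smaller angle is 10.09°.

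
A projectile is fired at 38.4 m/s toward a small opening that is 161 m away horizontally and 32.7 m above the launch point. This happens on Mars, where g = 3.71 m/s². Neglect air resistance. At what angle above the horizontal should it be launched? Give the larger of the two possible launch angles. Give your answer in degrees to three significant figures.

Trajectory: y = x tanθ − g x² (1 + tan²θ)/(2v₀²). With x = 161, y = 32.7, v₀ = 38.4, g = 3.71:
32.61 tan²θ − 161 tanθ + (65.31) = 0.
tanθ = [161 ± √(161² − 4 × 32.61 × (65.31))] / (2 × 32.61) = (161 ± 131.9) / 65.22, giving tanθ = 0.4459 or 4.491.
θ = 24.03° or 77.45°; the larger is 77.45°.

77.4°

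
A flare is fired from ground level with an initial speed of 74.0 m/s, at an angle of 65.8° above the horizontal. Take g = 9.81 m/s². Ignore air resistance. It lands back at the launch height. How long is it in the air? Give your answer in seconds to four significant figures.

Resolve: vₓ = 74.00 cos 65.8° = 30.33 m/s and v_y0 = 74.00 sin 65.8° = 67.50 m/s.
Landing at launch height ⇒ T = 2 v_y0 / g = 2 × 67.50 / 9.81 = 13.76 s.

13.76 s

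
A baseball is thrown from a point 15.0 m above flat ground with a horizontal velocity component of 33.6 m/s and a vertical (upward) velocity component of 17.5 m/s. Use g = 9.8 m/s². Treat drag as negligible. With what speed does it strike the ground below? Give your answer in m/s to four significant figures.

41.58 m/s

The projectile lands when y = 15.0 + (17.50) t − ½·9.80·t² = 0. Positive root: t = (17.50 + √(17.50² + 2·9.80·15.0)) / 9.80 = (17.50 + 24.50) / 9.80 = 4.286 s.
Vertical velocity at impact: v_y = v_y0 − g t = 17.50 − 9.80 × 4.286 = −24.50 m/s.
Speed: |v| = √(vₓ² + v_y²) = √(33.60² + 24.50²) = 41.58 m/s.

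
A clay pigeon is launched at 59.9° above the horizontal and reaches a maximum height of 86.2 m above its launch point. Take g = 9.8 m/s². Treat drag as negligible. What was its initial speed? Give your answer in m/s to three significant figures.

At the peak v_y = 0, so v_y0 = √(2gH) = √(2 × 9.80 × 86.2) = 41.10 m/s.
v_y0 = v₀ sin θ ⇒ v₀ = 41.10 / sin 59.9° = 47.51 m/s.

47.5 m/s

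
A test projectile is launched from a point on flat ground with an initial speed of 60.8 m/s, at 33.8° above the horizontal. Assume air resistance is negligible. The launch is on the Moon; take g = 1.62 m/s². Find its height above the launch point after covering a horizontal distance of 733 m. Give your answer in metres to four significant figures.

vₓ = 60.80 cos 33.8° = 50.52 m/s; v_y0 = 60.80 sin 33.8° = 33.82 m/s.
Time to reach x = 733 m: t = x/vₓ = 733/50.52 = 14.51 s.
Height: y = v_y0 t − ½ g t² = 33.82 × 14.51 − 0.8100 × 14.51² = 490.7 − 170.5 = 320.2 m.

320.2 m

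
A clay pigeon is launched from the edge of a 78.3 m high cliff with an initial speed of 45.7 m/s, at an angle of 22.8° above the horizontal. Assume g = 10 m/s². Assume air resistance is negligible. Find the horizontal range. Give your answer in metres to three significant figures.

Components: vₓ = 45.70 cos 22.8° = 42.13 m/s, v_y0 = 45.70 sin 22.8° = 17.71 m/s.
Vertical motion (up positive, ground at y = 0): 5.000 t² − (17.71) t − 78.3 = 0, so t = (17.71 + √(17.71² + 2·10.0·78.3)) / 10.0 = (17.71 + 43.35) / 10.0 = 6.106 s.
Horizontal distance: R = vₓ t = 42.13 × 6.106 = 257.3 m.

257 m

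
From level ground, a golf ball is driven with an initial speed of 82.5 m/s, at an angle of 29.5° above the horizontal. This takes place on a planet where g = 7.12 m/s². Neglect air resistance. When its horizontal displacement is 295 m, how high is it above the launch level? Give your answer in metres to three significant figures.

107 m

Horizontal component vₓ = 82.50 cos 29.5° = 71.80 m/s; vertical v_y0 = 82.50 sin 29.5° = 40.62 m/s.
Time to reach x = 295 m: t = x/vₓ = 295/71.80 = 4.108 s.
Height: y = v_y0 t − ½ g t² = 40.62 × 4.108 − 3.560 × 4.108² = 166.9 − 60.09 = 106.8 m.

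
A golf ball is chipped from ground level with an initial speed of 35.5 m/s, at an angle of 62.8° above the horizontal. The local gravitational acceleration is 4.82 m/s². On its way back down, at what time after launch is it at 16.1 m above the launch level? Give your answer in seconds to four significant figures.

Horizontal component vₓ = 35.50 cos 62.8° = 16.23 m/s; vertical v_y0 = 35.50 sin 62.8° = 31.57 m/s.
Require v_y0 t − ½ g t² = 16.1, i.e. 2.410 t² − 31.57 t + 16.1 = 0.
Quadratic formula: t = (31.57 ± √841.73) / 4.82 = (31.57 ± 29.01) / 4.82 → t = 0.5315 s or 12.57 s.
The descending-branch root is 12.57 s.

12.57 s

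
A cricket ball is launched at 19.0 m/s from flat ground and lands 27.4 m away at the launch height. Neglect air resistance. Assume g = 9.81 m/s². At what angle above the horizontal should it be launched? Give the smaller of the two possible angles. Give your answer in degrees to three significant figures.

24.1°

From R = (v₀²/g) sin 2θ: sin 2θ = 9.81 × 27.4 / 361.00 = 0.7446.
2θ = 48.12° or 180° − 48.12° = 131.9°, so θ = 24.06° or 65.94°.
The smaller angle is 24.06°.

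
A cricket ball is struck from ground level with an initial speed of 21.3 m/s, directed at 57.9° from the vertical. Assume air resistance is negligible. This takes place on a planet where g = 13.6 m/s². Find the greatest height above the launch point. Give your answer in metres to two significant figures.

Components: vₓ = 21.30 sin 57.9° = 18.04 m/s, v_y0 = 21.30 cos 57.9° = 11.32 m/s.
At the apex v_y = 0, so H = v_y0²/(2g) = 11.32²/27.20 = 4.710 m.

4.7 m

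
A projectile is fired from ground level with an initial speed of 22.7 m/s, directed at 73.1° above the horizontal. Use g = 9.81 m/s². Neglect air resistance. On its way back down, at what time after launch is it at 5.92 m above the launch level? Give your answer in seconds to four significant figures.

vₓ = 22.70 cos 73.1° = 6.599 m/s; v_y0 = 22.70 sin 73.1° = 21.72 m/s.
Height y(t) = 21.72 t − 4.905 t² = 5.92 gives 4.905 t² − 21.72 t + 5.92 = 0.
Quadratic formula: t = (21.72 ± √355.59) / 9.81 = (21.72 ± 18.86) / 9.81 → t = 0.2918 s or 4.136 s.
The descending-branch root is 4.136 s.

4.136 s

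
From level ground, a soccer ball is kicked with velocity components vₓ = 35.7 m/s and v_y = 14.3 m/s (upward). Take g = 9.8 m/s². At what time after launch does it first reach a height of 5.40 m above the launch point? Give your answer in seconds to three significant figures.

0.446 s

Require v_y0 t − ½ g t² = 5.40, i.e. 4.900 t² − 14.30 t + 5.40 = 0.
Quadratic formula: t = (14.30 ± √98.650) / 9.80 = (14.30 ± 9.932) / 9.80 → t = 0.4457 s or 2.473 s.
The first (ascending) time is 0.4457 s.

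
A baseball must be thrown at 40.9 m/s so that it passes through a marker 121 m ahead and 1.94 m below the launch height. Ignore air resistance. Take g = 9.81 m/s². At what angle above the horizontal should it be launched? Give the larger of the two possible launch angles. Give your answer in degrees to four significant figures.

67.59°

Trajectory: y = x tanθ − g x² (1 + tan²θ)/(2v₀²). With x = 121, y = −1.94, v₀ = 40.9, g = 9.81:
42.93 tan²θ − 121 tanθ + (40.99) = 0.
tanθ = [121 ± √(121² − 4 × 42.93 × (40.99))] / (2 × 42.93) = (121 ± 87.19) / 85.86, giving tanθ = 0.3938 or 2.425.
θ = 21.49° or 67.59°; the larger is 67.59°.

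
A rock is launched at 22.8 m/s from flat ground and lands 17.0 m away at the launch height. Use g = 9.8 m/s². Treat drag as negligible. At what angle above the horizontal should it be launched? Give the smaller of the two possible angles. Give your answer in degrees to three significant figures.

9.35°

From R = (v₀²/g) sin 2θ: sin 2θ = 9.80 × 17.0 / 519.84 = 0.3205.
2θ = 18.69° or 180° − 18.69° = 161.3°, so θ = 9.346° or 80.65°.
The smaller angle is 9.346°.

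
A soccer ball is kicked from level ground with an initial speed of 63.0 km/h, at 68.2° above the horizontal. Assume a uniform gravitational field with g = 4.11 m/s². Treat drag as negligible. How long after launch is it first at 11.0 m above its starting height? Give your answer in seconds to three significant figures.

Convert: 63.0 km/h = 63.0/3.6 = 17.50 m/s.
Resolve: vₓ = 17.50 cos 68.2° = 6.499 m/s and v_y0 = 17.50 sin 68.2° = 16.25 m/s.
Set y = v_y0 t − ½ g t² = 11.0: 2.055 t² − 16.25 t + 11.0 = 0.
Quadratic formula: t = (16.25 ± √173.59) / 4.11 = (16.25 ± 13.18) / 4.11 → t = 0.7477 s or 7.159 s.
The first (ascending) time is 0.7477 s.

0.748 s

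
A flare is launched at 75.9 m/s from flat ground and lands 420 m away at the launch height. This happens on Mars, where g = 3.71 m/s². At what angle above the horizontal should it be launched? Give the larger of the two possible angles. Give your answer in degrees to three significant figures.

Level-ground range R = v₀² sin(2θ)/g ⇒ sin(2θ) = gR/v₀² = 3.71 × 420 / 75.9² = 0.2705.
2θ = 15.69° or 180° − 15.69° = 164.3°, so θ = 7.846° or 82.15°.
The larger angle is 82.15°.

82.2°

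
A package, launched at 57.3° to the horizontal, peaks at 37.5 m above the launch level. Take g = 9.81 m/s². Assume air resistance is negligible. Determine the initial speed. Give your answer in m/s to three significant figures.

32.2 m/s

At the peak v_y = 0, so v_y0 = √(2gH) = √(2 × 9.81 × 37.5) = 27.12 m/s.
v_y0 = v₀ sin θ ⇒ v₀ = 27.12 / sin 57.3° = 32.23 m/s.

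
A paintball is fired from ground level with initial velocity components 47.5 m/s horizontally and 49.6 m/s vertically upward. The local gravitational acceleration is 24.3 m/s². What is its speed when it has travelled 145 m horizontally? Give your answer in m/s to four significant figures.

53.48 m/s

At x = 145 m, t = x/vₓ = 145/47.50 = 3.053 s.
Vertical velocity there: v_y = v_y0 − g t = 49.60 − 24.3 × 3.053 = −24.58 m/s.
Speed: √(vₓ² + v_y²) = √(47.50² + 24.58²) = 53.48 m/s.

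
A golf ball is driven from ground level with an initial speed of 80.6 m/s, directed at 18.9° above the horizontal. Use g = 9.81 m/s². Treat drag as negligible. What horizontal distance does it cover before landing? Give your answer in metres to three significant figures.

406 m

Horizontal component vₓ = 80.60 cos 18.9° = 76.25 m/s; vertical v_y0 = 80.60 sin 18.9° = 26.11 m/s.
Flight time T = 2 v_y0 / g = 5.323 s.
Range: R = vₓ T = 76.25 × 5.323 = 405.9 m.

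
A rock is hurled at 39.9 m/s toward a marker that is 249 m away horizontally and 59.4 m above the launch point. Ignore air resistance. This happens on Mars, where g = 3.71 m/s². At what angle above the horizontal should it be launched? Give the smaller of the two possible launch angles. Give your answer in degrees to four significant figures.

33.11°

Trajectory: y = x tanθ − g x² (1 + tan²θ)/(2v₀²). With x = 249, y = 59.4, v₀ = 39.9, g = 3.71:
72.24 tan²θ − 249 tanθ + (131.6) = 0.
tanθ = [249 ± √(249² − 4 × 72.24 × (131.6))] / (2 × 72.24) = (249 ± 154.8) / 144.5, giving tanθ = 0.6520 or 2.795.
θ = 33.11° or 70.31°; the smaller is 33.11°.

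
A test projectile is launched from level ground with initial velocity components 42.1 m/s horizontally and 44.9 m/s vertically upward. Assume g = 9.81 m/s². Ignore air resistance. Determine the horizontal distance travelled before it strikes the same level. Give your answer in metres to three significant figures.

385 m

Flight time T = 2 v_y0 / g = 9.154 s.
Horizontal distance R = vₓ T = 42.10 × 9.154 = 385.4 m.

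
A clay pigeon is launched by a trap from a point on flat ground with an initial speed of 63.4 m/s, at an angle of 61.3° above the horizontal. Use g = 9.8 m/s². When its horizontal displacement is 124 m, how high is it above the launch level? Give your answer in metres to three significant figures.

vₓ = 63.40 cos 61.3° = 30.45 m/s; v_y0 = 63.40 sin 61.3° = 55.61 m/s.
At x = 124 m, t = x/vₓ = 124/30.45 = 4.073 s.
Height: y = v_y0 t − ½ g t² = 55.61 × 4.073 − 4.900 × 4.073² = 226.5 − 81.28 = 145.2 m.

145 m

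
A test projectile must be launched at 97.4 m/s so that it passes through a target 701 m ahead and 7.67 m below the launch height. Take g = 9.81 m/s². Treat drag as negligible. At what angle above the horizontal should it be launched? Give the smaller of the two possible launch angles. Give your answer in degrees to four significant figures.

Trajectory: y = x tanθ − g x² (1 + tan²θ)/(2v₀²). With x = 701, y = −7.67, v₀ = 97.4, g = 9.81:
254.1 tan²θ − 701 tanθ + (246.4) = 0.
tanθ = [701 ± √(701² − 4 × 254.1 × (246.4))] / (2 × 254.1) = (701 ± 490.9) / 508.1, giving tanθ = 0.4135 or 2.346.
θ = 22.46° or 66.91°; the smaller is 22.46°.

22.46°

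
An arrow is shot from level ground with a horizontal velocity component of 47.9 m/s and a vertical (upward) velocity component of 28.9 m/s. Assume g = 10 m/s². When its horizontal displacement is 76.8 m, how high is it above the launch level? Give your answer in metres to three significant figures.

33.5 m

Time to reach x = 76.8 m: t = x/vₓ = 76.8/47.90 = 1.603 s.
Height: y = v_y0 t − ½ g t² = 28.90 × 1.603 − 5.000 × 1.603² = 46.34 − 12.85 = 33.48 m.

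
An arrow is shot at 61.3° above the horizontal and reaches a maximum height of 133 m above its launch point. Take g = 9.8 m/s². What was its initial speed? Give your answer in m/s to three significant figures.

At the peak v_y = 0, so v_y0 = √(2gH) = √(2 × 9.80 × 133) = 51.06 m/s.
v_y0 = v₀ sin θ ⇒ v₀ = 51.06 / sin 61.3° = 58.21 m/s.

58.2 m/s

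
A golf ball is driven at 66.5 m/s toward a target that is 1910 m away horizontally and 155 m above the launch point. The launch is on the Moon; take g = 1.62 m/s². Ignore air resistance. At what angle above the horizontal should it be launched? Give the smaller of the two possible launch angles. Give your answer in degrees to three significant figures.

27.9°

Trajectory: y = x tanθ − g x² (1 + tan²θ)/(2v₀²). With x = 1910, y = 155, v₀ = 66.5, g = 1.62:
668.2 tan²θ − 1910 tanθ + (823.2) = 0.
tanθ = [1910 ± √(1910² − 4 × 668.2 × (823.2))] / (2 × 668.2) = (1910 ± 1203) / 1336, giving tanθ = 0.5288 or 2.330.
θ = 27.87° or 66.77°; the smaller is 27.87°.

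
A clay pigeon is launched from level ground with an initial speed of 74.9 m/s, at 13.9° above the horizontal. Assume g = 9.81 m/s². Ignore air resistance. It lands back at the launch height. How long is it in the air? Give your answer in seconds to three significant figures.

3.67 s

vₓ = 74.90 cos 13.9° = 72.71 m/s; v_y0 = 74.90 sin 13.9° = 17.99 m/s.
It returns to y = 0 when t = 2 v_y0 / g = 2(17.99)/9.81 = 3.668 s.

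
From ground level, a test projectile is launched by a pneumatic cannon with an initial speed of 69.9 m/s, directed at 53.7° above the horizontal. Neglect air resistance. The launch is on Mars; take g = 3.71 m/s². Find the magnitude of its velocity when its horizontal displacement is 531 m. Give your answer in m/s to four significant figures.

42.29 m/s

Components: vₓ = 69.90 cos 53.7° = 41.38 m/s, v_y0 = 69.90 sin 53.7° = 56.33 m/s.
Time to reach x = 531 m: t = x/vₓ = 531/41.38 = 12.83 s.
Vertical velocity there: v_y = v_y0 − g t = 56.33 − 3.71 × 12.83 = 8.729 m/s.
Speed: √(vₓ² + v_y²) = √(41.38² + 8.729²) = 42.29 m/s.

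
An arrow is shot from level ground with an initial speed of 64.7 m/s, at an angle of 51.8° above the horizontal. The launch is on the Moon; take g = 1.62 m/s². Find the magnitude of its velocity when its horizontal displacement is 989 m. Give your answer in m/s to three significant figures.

Horizontal component vₓ = 64.70 cos 51.8° = 40.01 m/s; vertical v_y0 = 64.70 sin 51.8° = 50.84 m/s.
At x = 989 m, t = x/vₓ = 989/40.01 = 24.72 s.
Vertical velocity there: v_y = v_y0 − g t = 50.84 − 1.62 × 24.72 = 10.80 m/s.
Speed: √(vₓ² + v_y²) = √(40.01² + 10.80²) = 41.44 m/s.

41.4 m/s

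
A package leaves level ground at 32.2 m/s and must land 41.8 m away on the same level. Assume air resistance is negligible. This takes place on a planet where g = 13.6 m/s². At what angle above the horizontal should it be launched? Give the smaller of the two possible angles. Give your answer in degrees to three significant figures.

16.6°

Level-ground range R = v₀² sin(2θ)/g ⇒ sin(2θ) = gR/v₀² = 13.6 × 41.8 / 32.2² = 0.5483.
2θ = 33.25° or 180° − 33.25° = 146.8°, so θ = 16.62° or 73.38°.
The smaller angle is 16.62°.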